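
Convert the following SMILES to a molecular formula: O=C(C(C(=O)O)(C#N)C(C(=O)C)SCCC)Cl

Heavy atoms from the SMILES: 10 C, 1 Cl, 1 N, 4 O, 1 S.
Implicit hydrogens by atom environment:
  5 × C: no H
  3 × O: no H
  2 × C: 3 H each → 6
  2 × C: 2 H each → 4
  1 × C: 1 H
  1 × Cl: no H
  1 × N: no H
  1 × O: 1 H
  1 × S: no H
  Total hydrogens = 12.
Molecular formula: C10H12ClNO4S

C10H12ClNO4S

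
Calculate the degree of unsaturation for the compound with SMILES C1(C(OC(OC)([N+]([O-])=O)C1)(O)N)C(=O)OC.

Molecular formula from the SMILES: C7H12N2O7.
DoU = (2C + 2 + N − H − X)/2 = (2·7 + 2 + 2 − 12 − 0)/2 = 6/2 = 3.
(Structurally: 1 ring(s) + 2 π bond(s) = 3.)

3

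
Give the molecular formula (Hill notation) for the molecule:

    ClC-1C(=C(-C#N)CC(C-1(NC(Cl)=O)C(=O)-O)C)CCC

Heavy atoms from the SMILES: 13 C, 2 Cl, 2 N, 3 O.
Implicit hydrogens by atom environment:
  6 × C: no H
  3 × C: 2 H each → 6
  2 × C: 3 H each → 6
  2 × C: 1 H each → 2
  2 × Cl: no H
  2 × O: no H
  1 × N: 1 H
  1 × N: no H
  1 × O: 1 H
  Total hydrogens = 16.
Molecular formula: C13H16Cl2N2O3

C13H16Cl2N2O3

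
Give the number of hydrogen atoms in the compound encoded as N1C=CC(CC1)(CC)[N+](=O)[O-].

Hydrogens are implicit in SMILES; fill each atom to its normal valence:
  3 × C: 2 H each → 6
  2 × C: 1 H each → 2
  1 × C: 3 H
  1 × C: no H
  1 × N: 1 H
  1 × N (charge +1): no H
  1 × O: no H
  1 × O (charge -1): no H
  Total hydrogens = 12.

12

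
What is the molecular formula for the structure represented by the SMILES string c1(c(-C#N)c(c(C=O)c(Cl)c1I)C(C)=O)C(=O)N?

Heavy atoms from the SMILES: 11 C, 1 Cl, 1 I, 2 N, 3 O.
Implicit hydrogens by atom environment:
  6 × C (aromatic): no H
  3 × C: no H
  3 × O: no H
  1 × C: 3 H
  1 × C: 1 H
  1 × Cl: no H
  1 × I: no H
  1 × N: 2 H
  1 × N: no H
  Total hydrogens = 6.
Molecular formula: C11H6ClIN2O3

C11H6ClIN2O3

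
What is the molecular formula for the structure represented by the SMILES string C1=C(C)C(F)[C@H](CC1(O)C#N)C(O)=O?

Heavy atoms from the SMILES: 9 C, 1 F, 1 N, 3 O.
Implicit hydrogens by atom environment:
  4 × C: no H
  3 × C: 1 H each → 3
  2 × O: 1 H each → 2
  1 × C: 3 H
  1 × C: 2 H
  1 × F: no H
  1 × N: no H
  1 × O: no H
  Total hydrogens = 10.
Molecular formula: C9H10FNO3

C9H10FNO3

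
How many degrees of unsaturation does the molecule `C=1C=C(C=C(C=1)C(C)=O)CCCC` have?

Molecular formula from the SMILES: C12H16O.
DoU = (2C + 2 + N − H − X)/2 = (2·12 + 2 + 0 − 16 − 0)/2 = 10/2 = 5.
(Structurally: 1 ring(s) + 4 π bond(s) = 5.)

5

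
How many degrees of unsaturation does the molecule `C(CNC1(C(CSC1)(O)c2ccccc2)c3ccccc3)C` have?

Molecular formula from the SMILES: C19H23NOS.
DoU = (2C + 2 + N − H − X)/2 = (2·19 + 2 + 1 − 23 − 0)/2 = 18/2 = 9.
(Structurally: 3 ring(s) + 6 π bond(s) = 9.)

9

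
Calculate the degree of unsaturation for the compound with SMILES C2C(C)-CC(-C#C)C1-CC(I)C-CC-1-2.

Molecular formula from the SMILES: C13H19I.
DoU = (2C + 2 + N − H − X)/2 = (2·13 + 2 + 0 − 19 − 1)/2 = 8/2 = 4.
(Structurally: 2 ring(s) + 2 π bond(s) = 4.)

4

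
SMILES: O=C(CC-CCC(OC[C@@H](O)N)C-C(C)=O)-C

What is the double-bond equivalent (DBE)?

2

Molecular formula from the SMILES: C12H23NO4.
DoU = (2C + 2 + N − H − X)/2 = (2·12 + 2 + 1 − 23 − 0)/2 = 4/2 = 2.
(Structurally: 0 ring(s) + 2 π bond(s) = 2.)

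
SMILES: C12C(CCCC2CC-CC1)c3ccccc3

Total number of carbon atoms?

The symbol for carbon appears 16 times in the SMILES. Lowercase c denotes aromatic carbon and counts toward C.

16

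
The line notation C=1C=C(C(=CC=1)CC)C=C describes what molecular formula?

C10H12

Heavy atoms from the SMILES: 10 C.
Implicit hydrogens by atom environment:
  4 × C (aromatic): 1 H each → 4
  2 × C: 2 H each → 4
  2 × C (aromatic): no H
  1 × C: 3 H
  1 × C: 1 H
  Total hydrogens = 12.
Molecular formula: C10H12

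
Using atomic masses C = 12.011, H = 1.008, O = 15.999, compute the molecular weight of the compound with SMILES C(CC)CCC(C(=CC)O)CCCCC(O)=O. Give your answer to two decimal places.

Molecular formula: C14H26O3.
M = 14×12.011 + 26×1.008 + 3×15.999 = 242.36 g/mol.

242.36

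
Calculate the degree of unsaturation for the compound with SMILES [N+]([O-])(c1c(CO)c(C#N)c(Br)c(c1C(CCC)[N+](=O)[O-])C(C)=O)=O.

9

Molecular formula from the SMILES: C14H14BrN3O6.
DoU = (2C + 2 + N − H − X)/2 = (2·14 + 2 + 3 − 14 − 1)/2 = 18/2 = 9.
(Structurally: 1 ring(s) + 8 π bond(s) = 9.)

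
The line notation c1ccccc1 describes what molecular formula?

Heavy atoms from the SMILES: 6 C.
Implicit hydrogens by atom environment:
  6 × C (aromatic): 1 H each → 6
  Total hydrogens = 6.
Molecular formula: C6H6

C6H6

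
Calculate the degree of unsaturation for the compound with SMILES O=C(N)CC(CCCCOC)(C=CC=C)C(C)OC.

Molecular formula from the SMILES: C15H27NO3.
DoU = (2C + 2 + N − H − X)/2 = (2·15 + 2 + 1 − 27 − 0)/2 = 6/2 = 3.
(Structurally: 0 ring(s) + 3 π bond(s) = 3.)

3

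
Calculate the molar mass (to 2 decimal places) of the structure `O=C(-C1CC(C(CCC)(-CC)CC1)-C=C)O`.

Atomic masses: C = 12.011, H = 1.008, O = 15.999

Molecular formula: C14H24O2.
M = 14×12.011 + 24×1.008 + 2×15.999 = 224.34 g/mol.

224.34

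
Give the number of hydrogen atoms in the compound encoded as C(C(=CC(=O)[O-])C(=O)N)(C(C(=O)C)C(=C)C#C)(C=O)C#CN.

13

Hydrogens are implicit in SMILES; fill each atom to its normal valence:
  9 × C: no H
  4 × C: 1 H each → 4
  4 × O: no H
  2 × N: 2 H each → 4
  1 × C: 3 H
  1 × C: 2 H
  1 × O (charge -1): no H
  Total hydrogens = 13.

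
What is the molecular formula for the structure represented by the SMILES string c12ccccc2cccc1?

C10H8

Heavy atoms from the SMILES: 10 C.
Implicit hydrogens by atom environment:
  8 × C (aromatic): 1 H each → 8
  2 × C (aromatic): no H
  Total hydrogens = 8.
Molecular formula: C10H8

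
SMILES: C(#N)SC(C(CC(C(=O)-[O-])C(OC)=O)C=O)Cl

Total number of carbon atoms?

9

The symbol for carbon appears 9 times in the SMILES. (Cl is a single chlorine, not C + l.)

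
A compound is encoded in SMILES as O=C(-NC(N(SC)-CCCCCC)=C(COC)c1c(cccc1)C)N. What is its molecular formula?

C19H31N3O2S

Heavy atoms from the SMILES: 19 C, 3 N, 2 O, 1 S.
Implicit hydrogens by atom environment:
  6 × C: 2 H each → 12
  4 × C: 3 H each → 12
  4 × C (aromatic): 1 H each → 4
  3 × C: no H
  2 × C (aromatic): no H
  2 × O: no H
  1 × N: 2 H
  1 × N: 1 H
  1 × N: no H
  1 × S: no H
  Total hydrogens = 31.
Molecular formula: C19H31N3O2S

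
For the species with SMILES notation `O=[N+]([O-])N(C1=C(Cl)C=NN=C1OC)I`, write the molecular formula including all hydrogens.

C5H4ClIN4O3

Heavy atoms from the SMILES: 5 C, 1 Cl, 1 I, 4 N, 3 O.
Implicit hydrogens by atom environment:
  3 × C (aromatic): no H
  2 × N (aromatic): no H
  2 × O: no H
  1 × C: 3 H
  1 × C (aromatic): 1 H
  1 × Cl: no H
  1 × I: no H
  1 × N: no H
  1 × N (charge +1): no H
  1 × O (charge -1): no H
  Total hydrogens = 4.
Molecular formula: C5H4ClIN4O3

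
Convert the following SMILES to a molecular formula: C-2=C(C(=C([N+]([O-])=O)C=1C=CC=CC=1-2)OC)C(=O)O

C12H9NO5

Heavy atoms from the SMILES: 12 C, 1 N, 5 O.
Implicit hydrogens by atom environment:
  5 × C (aromatic): 1 H each → 5
  5 × C (aromatic): no H
  3 × O: no H
  1 × C: 3 H
  1 × C: no H
  1 × N (charge +1): no H
  1 × O: 1 H
  1 × O (charge -1): no H
  Total hydrogens = 9.
Molecular formula: C12H9NO5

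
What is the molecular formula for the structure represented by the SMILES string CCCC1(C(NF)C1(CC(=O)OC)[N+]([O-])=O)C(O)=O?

Heavy atoms from the SMILES: 10 C, 1 F, 2 N, 6 O.
Implicit hydrogens by atom environment:
  4 × C: no H
  4 × O: no H
  3 × C: 2 H each → 6
  2 × C: 3 H each → 6
  1 × C: 1 H
  1 × F: no H
  1 × N: 1 H
  1 × N (charge +1): no H
  1 × O: 1 H
  1 × O (charge -1): no H
  Total hydrogens = 15.
Molecular formula: C10H15FN2O6

C10H15FN2O6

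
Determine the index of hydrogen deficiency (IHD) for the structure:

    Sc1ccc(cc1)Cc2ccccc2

Molecular formula from the SMILES: C13H12S.
DoU = (2C + 2 + N − H − X)/2 = (2·13 + 2 + 0 − 12 − 0)/2 = 16/2 = 8.
(Structurally: 2 ring(s) + 6 π bond(s) = 8.)

8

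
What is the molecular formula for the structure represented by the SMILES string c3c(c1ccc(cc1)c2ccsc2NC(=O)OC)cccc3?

Heavy atoms from the SMILES: 18 C, 1 N, 2 O, 1 S.
Implicit hydrogens by atom environment:
  11 × C (aromatic): 1 H each → 11
  5 × C (aromatic): no H
  2 × O: no H
  1 × C: 3 H
  1 × C: no H
  1 × N: 1 H
  1 × S (aromatic): no H
  Total hydrogens = 15.
Molecular formula: C18H15NO2S

C18H15NO2S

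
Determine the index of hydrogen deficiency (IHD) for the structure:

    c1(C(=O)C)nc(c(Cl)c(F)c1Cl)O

5

Molecular formula from the SMILES: C7H4Cl2FNO2.
DoU = (2C + 2 + N − H − X)/2 = (2·7 + 2 + 1 − 4 − 3)/2 = 10/2 = 5.
(Structurally: 1 ring(s) + 4 π bond(s) = 5.)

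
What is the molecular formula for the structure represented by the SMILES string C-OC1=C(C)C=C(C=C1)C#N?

C9H9NO

Heavy atoms from the SMILES: 9 C, 1 N, 1 O.
Implicit hydrogens by atom environment:
  3 × C (aromatic): 1 H each → 3
  3 × C (aromatic): no H
  2 × C: 3 H each → 6
  1 × C: no H
  1 × N: no H
  1 × O: no H
  Total hydrogens = 9.
Molecular formula: C9H9NO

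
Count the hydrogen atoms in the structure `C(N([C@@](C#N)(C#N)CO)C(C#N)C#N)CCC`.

Hydrogens are implicit in SMILES; fill each atom to its normal valence:
  5 × C: no H
  5 × N: no H
  4 × C: 2 H each → 8
  1 × C: 3 H
  1 × C: 1 H
  1 × O: 1 H
  Total hydrogens = 13.

13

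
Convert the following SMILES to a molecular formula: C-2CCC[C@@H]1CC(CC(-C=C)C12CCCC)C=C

C18H30

Heavy atoms from the SMILES: 18 C.
Implicit hydrogens by atom environment:
  11 × C: 2 H each → 22
  5 × C: 1 H each → 5
  1 × C: 3 H
  1 × C: no H
  Total hydrogens = 30.
Molecular formula: C18H30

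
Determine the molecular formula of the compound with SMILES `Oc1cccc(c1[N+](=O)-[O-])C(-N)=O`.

C7H6N2O4

Heavy atoms from the SMILES: 7 C, 2 N, 4 O.
Implicit hydrogens by atom environment:
  3 × C (aromatic): 1 H each → 3
  3 × C (aromatic): no H
  2 × O: no H
  1 × C: no H
  1 × N: 2 H
  1 × N (charge +1): no H
  1 × O: 1 H
  1 × O (charge -1): no H
  Total hydrogens = 6.
Molecular formula: C7H6N2O4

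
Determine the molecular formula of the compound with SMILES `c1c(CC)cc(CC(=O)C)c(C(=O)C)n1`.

Heavy atoms from the SMILES: 12 C, 1 N, 2 O.
Implicit hydrogens by atom environment:
  3 × C: 3 H each → 9
  3 × C (aromatic): no H
  2 × C: 2 H each → 4
  2 × C (aromatic): 1 H each → 2
  2 × C: no H
  2 × O: no H
  1 × N (aromatic): no H
  Total hydrogens = 15.
Molecular formula: C12H15NO2

C12H15NO2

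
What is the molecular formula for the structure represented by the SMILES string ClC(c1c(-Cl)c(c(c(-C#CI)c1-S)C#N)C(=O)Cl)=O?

Heavy atoms from the SMILES: 11 C, 3 Cl, 1 I, 1 N, 2 O, 1 S.
Implicit hydrogens by atom environment:
  6 × C (aromatic): no H
  5 × C: no H
  3 × Cl: no H
  2 × O: no H
  1 × I: no H
  1 × N: no H
  1 × S: 1 H
  Total hydrogens = 1.
Molecular formula: C11HCl3INO2S

C11HCl3INO2S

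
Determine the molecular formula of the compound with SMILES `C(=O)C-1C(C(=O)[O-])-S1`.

C4H3O3S-

Heavy atoms from the SMILES: 4 C, 3 O, 1 S.
Implicit hydrogens by atom environment:
  3 × C: 1 H each → 3
  2 × O: no H
  1 × C: no H
  1 × O (charge -1): no H
  1 × S: no H
  Total hydrogens = 3.
Net charge -1.
Molecular formula: C4H3O3S-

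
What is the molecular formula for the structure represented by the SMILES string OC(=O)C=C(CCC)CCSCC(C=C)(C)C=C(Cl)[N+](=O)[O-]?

Heavy atoms from the SMILES: 15 C, 1 Cl, 1 N, 4 O, 1 S.
Implicit hydrogens by atom environment:
  6 × C: 2 H each → 12
  4 × C: no H
  3 × C: 1 H each → 3
  2 × C: 3 H each → 6
  2 × O: no H
  1 × Cl: no H
  1 × N (charge +1): no H
  1 × O: 1 H
  1 × O (charge -1): no H
  1 × S: no H
  Total hydrogens = 22.
Molecular formula: C15H22ClNO4S

C15H22ClNO4S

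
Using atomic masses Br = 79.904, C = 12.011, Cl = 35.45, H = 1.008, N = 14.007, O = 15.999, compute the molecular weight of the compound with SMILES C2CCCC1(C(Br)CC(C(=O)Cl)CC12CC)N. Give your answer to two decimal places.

Molecular formula: C13H21BrClNO.
M = 1×79.904 + 13×12.011 + 1×35.45 + 21×1.008 + 1×14.007 + 1×15.999 = 322.67 g/mol.

322.67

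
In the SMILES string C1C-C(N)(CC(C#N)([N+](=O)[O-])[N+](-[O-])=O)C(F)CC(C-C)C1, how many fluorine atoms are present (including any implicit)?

The symbol for fluorine appears 1 time in the SMILES.

1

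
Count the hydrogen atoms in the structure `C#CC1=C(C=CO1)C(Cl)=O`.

3

Hydrogens are implicit in SMILES; fill each atom to its normal valence:
  2 × C (aromatic): 1 H each → 2
  2 × C (aromatic): no H
  2 × C: no H
  1 × C: 1 H
  1 × Cl: no H
  1 × O (aromatic): no H
  1 × O: no H
  Total hydrogens = 3.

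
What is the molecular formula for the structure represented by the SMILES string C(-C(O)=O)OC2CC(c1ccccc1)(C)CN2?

Heavy atoms from the SMILES: 13 C, 1 N, 3 O.
Implicit hydrogens by atom environment:
  5 × C (aromatic): 1 H each → 5
  3 × C: 2 H each → 6
  2 × C: no H
  2 × O: no H
  1 × C: 3 H
  1 × C: 1 H
  1 × C (aromatic): no H
  1 × N: 1 H
  1 × O: 1 H
  Total hydrogens = 17.
Molecular formula: C13H17NO3

C13H17NO3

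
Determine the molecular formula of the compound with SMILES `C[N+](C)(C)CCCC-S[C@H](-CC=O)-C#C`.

C12H22NOS+

Heavy atoms from the SMILES: 12 C, 1 N, 1 O, 1 S.
Implicit hydrogens by atom environment:
  5 × C: 2 H each → 10
  3 × C: 3 H each → 9
  3 × C: 1 H each → 3
  1 × C: no H
  1 × N (charge +1): no H
  1 × O: no H
  1 × S: no H
  Total hydrogens = 22.
Net charge +1.
Molecular formula: C12H22NOS+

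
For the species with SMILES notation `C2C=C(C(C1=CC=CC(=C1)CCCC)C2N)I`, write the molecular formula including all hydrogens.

C15H20IN

Heavy atoms from the SMILES: 15 C, 1 I, 1 N.
Implicit hydrogens by atom environment:
  4 × C: 2 H each → 8
  4 × C (aromatic): 1 H each → 4
  3 × C: 1 H each → 3
  2 × C (aromatic): no H
  1 × C: 3 H
  1 × C: no H
  1 × I: no H
  1 × N: 2 H
  Total hydrogens = 20.
Molecular formula: C15H20IN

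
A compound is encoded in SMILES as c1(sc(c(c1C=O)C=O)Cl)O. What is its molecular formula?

C6H3ClO3S

Heavy atoms from the SMILES: 6 C, 1 Cl, 3 O, 1 S.
Implicit hydrogens by atom environment:
  4 × C (aromatic): no H
  2 × C: 1 H each → 2
  2 × O: no H
  1 × Cl: no H
  1 × O: 1 H
  1 × S (aromatic): no H
  Total hydrogens = 3.
Molecular formula: C6H3ClO3S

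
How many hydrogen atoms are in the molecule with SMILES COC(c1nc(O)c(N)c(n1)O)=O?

7

Hydrogens are implicit in SMILES; fill each atom to its normal valence:
  4 × C (aromatic): no H
  2 × N (aromatic): no H
  2 × O: 1 H each → 2
  2 × O: no H
  1 × C: 3 H
  1 × C: no H
  1 × N: 2 H
  Total hydrogens = 7.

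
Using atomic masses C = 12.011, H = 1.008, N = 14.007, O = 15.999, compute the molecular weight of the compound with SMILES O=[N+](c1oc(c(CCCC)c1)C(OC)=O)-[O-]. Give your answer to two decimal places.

227.22

Molecular formula: C10H13NO5.
M = 10×12.011 + 13×1.008 + 1×14.007 + 5×15.999 = 227.22 g/mol.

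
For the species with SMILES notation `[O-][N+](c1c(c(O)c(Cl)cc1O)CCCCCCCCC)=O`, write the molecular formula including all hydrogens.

Heavy atoms from the SMILES: 15 C, 1 Cl, 1 N, 4 O.
Implicit hydrogens by atom environment:
  8 × C: 2 H each → 16
  5 × C (aromatic): no H
  2 × O: 1 H each → 2
  1 × C: 3 H
  1 × C (aromatic): 1 H
  1 × Cl: no H
  1 × N (charge +1): no H
  1 × O: no H
  1 × O (charge -1): no H
  Total hydrogens = 22.
Molecular formula: C15H22ClNO4

C15H22ClNO4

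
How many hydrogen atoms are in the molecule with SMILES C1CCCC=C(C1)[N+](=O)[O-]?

Hydrogens are implicit in SMILES; fill each atom to its normal valence:
  5 × C: 2 H each → 10
  1 × C: 1 H
  1 × C: no H
  1 × N (charge +1): no H
  1 × O: no H
  1 × O (charge -1): no H
  Total hydrogens = 11.

11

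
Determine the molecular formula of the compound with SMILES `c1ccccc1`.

Heavy atoms from the SMILES: 6 C.
Implicit hydrogens by atom environment:
  6 × C (aromatic): 1 H each → 6
  Total hydrogens = 6.
Molecular formula: C6H6

C6H6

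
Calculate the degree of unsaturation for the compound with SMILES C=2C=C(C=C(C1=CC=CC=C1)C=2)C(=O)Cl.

Molecular formula from the SMILES: C13H9ClO.
DoU = (2C + 2 + N − H − X)/2 = (2·13 + 2 + 0 − 9 − 1)/2 = 18/2 = 9.
(Structurally: 2 ring(s) + 7 π bond(s) = 9.)

9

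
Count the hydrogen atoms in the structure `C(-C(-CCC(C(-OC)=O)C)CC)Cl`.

19

Hydrogens are implicit in SMILES; fill each atom to its normal valence:
  4 × C: 2 H each → 8
  3 × C: 3 H each → 9
  2 × C: 1 H each → 2
  2 × O: no H
  1 × C: no H
  1 × Cl: no H
  Total hydrogens = 19.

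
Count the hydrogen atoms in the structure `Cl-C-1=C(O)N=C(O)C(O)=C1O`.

4

Hydrogens are implicit in SMILES; fill each atom to its normal valence:
  5 × C (aromatic): no H
  4 × O: 1 H each → 4
  1 × Cl: no H
  1 × N (aromatic): no H
  Total hydrogens = 4.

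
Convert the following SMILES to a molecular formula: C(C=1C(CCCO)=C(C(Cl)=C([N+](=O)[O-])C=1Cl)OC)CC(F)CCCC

C17H24Cl2FNO4

Heavy atoms from the SMILES: 17 C, 2 Cl, 1 F, 1 N, 4 O.
Implicit hydrogens by atom environment:
  8 × C: 2 H each → 16
  6 × C (aromatic): no H
  2 × C: 3 H each → 6
  2 × Cl: no H
  2 × O: no H
  1 × C: 1 H
  1 × F: no H
  1 × N (charge +1): no H
  1 × O: 1 H
  1 × O (charge -1): no H
  Total hydrogens = 24.
Molecular formula: C17H24Cl2FNO4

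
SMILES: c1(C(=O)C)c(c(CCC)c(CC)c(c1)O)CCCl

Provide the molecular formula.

Heavy atoms from the SMILES: 15 C, 1 Cl, 2 O.
Implicit hydrogens by atom environment:
  5 × C: 2 H each → 10
  5 × C (aromatic): no H
  3 × C: 3 H each → 9
  1 × C (aromatic): 1 H
  1 × C: no H
  1 × Cl: no H
  1 × O: 1 H
  1 × O: no H
  Total hydrogens = 21.
Molecular formula: C15H21ClO2

C15H21ClO2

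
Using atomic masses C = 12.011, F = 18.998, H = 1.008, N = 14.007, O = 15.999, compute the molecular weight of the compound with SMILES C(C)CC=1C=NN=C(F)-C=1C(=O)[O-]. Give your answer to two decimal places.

Molecular formula: C8H8FN2O2-.
M = 8×12.011 + 1×18.998 + 8×1.008 + 2×14.007 + 2×15.999 = 183.16 g/mol.

183.16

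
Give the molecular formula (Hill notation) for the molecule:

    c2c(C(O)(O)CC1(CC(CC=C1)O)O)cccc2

Heavy atoms from the SMILES: 14 C, 4 O.
Implicit hydrogens by atom environment:
  5 × C (aromatic): 1 H each → 5
  4 × O: 1 H each → 4
  3 × C: 2 H each → 6
  3 × C: 1 H each → 3
  2 × C: no H
  1 × C (aromatic): no H
  Total hydrogens = 18.
Molecular formula: C14H18O4

C14H18O4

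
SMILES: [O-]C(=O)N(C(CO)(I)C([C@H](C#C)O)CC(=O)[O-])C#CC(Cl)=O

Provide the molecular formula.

[C12H9ClINO7]2-

Heavy atoms from the SMILES: 12 C, 1 Cl, 1 I, 1 N, 7 O.
Implicit hydrogens by atom environment:
  7 × C: no H
  3 × C: 1 H each → 3
  3 × O: no H
  2 × C: 2 H each → 4
  2 × O: 1 H each → 2
  2 × O (charge -1): no H
  1 × Cl: no H
  1 × I: no H
  1 × N: no H
  Total hydrogens = 9.
Net charge -2.
Molecular formula: [C12H9ClINO7]2-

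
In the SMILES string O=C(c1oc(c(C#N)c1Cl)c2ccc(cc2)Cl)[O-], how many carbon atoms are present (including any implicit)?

The symbol for carbon appears 12 times in the SMILES. Lowercase c denotes aromatic carbon and counts toward C.

12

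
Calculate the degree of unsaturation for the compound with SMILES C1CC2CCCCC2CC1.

2

Molecular formula from the SMILES: C10H18.
DoU = (2C + 2 + N − H − X)/2 = (2·10 + 2 + 0 − 18 − 0)/2 = 4/2 = 2.
(Structurally: 2 ring(s) + 0 π bond(s) = 2.)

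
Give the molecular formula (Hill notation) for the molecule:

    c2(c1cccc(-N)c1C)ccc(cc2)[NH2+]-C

Heavy atoms from the SMILES: 14 C, 2 N.
Implicit hydrogens by atom environment:
  7 × C (aromatic): 1 H each → 7
  5 × C (aromatic): no H
  2 × C: 3 H each → 6
  1 × N: 2 H
  1 × N (charge +1): 2 H
  Total hydrogens = 17.
Net charge +1.
Molecular formula: C14H17N2+

C14H17N2+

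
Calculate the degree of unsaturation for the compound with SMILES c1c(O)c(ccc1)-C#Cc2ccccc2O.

10

Molecular formula from the SMILES: C14H10O2.
DoU = (2C + 2 + N − H − X)/2 = (2·14 + 2 + 0 − 10 − 0)/2 = 20/2 = 10.
(Structurally: 2 ring(s) + 8 π bond(s) = 10.)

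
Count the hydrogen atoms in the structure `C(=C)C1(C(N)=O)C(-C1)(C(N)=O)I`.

Hydrogens are implicit in SMILES; fill each atom to its normal valence:
  4 × C: no H
  2 × C: 2 H each → 4
  2 × N: 2 H each → 4
  2 × O: no H
  1 × C: 1 H
  1 × I: no H
  Total hydrogens = 9.

9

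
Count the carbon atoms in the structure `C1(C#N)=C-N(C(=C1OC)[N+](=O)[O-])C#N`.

7

The symbol for carbon appears 7 times in the SMILES.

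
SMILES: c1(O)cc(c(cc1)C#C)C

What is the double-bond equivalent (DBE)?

6

Molecular formula from the SMILES: C9H8O.
DoU = (2C + 2 + N − H − X)/2 = (2·9 + 2 + 0 − 8 − 0)/2 = 12/2 = 6.
(Structurally: 1 ring(s) + 5 π bond(s) = 6.)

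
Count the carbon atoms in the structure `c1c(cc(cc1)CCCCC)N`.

The symbol for carbon appears 11 times in the SMILES. Lowercase c denotes aromatic carbon and counts toward C.

11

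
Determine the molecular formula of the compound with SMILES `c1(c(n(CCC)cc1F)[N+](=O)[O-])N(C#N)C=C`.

Heavy atoms from the SMILES: 10 C, 1 F, 4 N, 2 O.
Implicit hydrogens by atom environment:
  3 × C: 2 H each → 6
  3 × C (aromatic): no H
  2 × N: no H
  1 × C: 3 H
  1 × C (aromatic): 1 H
  1 × C: 1 H
  1 × C: no H
  1 × F: no H
  1 × N (aromatic): no H
  1 × N (charge +1): no H
  1 × O: no H
  1 × O (charge -1): no H
  Total hydrogens = 11.
Molecular formula: C10H11FN4O2

C10H11FN4O2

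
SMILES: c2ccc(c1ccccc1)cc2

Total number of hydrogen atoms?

Hydrogens are implicit in SMILES; fill each atom to its normal valence:
  10 × C (aromatic): 1 H each → 10
  2 × C (aromatic): no H
  Total hydrogens = 10.

10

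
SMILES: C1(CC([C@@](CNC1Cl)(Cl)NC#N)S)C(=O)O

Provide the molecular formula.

Heavy atoms from the SMILES: 8 C, 2 Cl, 3 N, 2 O, 1 S.
Implicit hydrogens by atom environment:
  3 × C: 1 H each → 3
  3 × C: no H
  2 × C: 2 H each → 4
  2 × Cl: no H
  2 × N: 1 H each → 2
  1 × N: no H
  1 × O: 1 H
  1 × O: no H
  1 × S: 1 H
  Total hydrogens = 11.
Molecular formula: C8H11Cl2N3O2S

C8H11Cl2N3O2S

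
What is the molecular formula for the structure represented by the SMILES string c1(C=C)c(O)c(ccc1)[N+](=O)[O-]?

Heavy atoms from the SMILES: 8 C, 1 N, 3 O.
Implicit hydrogens by atom environment:
  3 × C (aromatic): 1 H each → 3
  3 × C (aromatic): no H
  1 × C: 2 H
  1 × C: 1 H
  1 × N (charge +1): no H
  1 × O: 1 H
  1 × O: no H
  1 × O (charge -1): no H
  Total hydrogens = 7.
Molecular formula: C8H7NO3

C8H7NO3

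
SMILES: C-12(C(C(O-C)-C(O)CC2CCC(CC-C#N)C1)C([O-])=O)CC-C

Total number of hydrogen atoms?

28

Hydrogens are implicit in SMILES; fill each atom to its normal valence:
  8 × C: 2 H each → 16
  5 × C: 1 H each → 5
  3 × C: no H
  2 × C: 3 H each → 6
  2 × O: no H
  1 × N: no H
  1 × O: 1 H
  1 × O (charge -1): no H
  Total hydrogens = 28.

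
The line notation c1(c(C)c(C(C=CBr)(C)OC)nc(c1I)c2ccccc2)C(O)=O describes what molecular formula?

C18H17BrINO3

Heavy atoms from the SMILES: 1 Br, 18 C, 1 I, 1 N, 3 O.
Implicit hydrogens by atom environment:
  6 × C (aromatic): no H
  5 × C (aromatic): 1 H each → 5
  3 × C: 3 H each → 9
  2 × C: 1 H each → 2
  2 × C: no H
  2 × O: no H
  1 × Br: no H
  1 × I: no H
  1 × N (aromatic): no H
  1 × O: 1 H
  Total hydrogens = 17.
Molecular formula: C18H17BrINO3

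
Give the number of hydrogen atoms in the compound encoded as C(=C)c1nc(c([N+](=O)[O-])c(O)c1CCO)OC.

Hydrogens are implicit in SMILES; fill each atom to its normal valence:
  5 × C (aromatic): no H
  3 × C: 2 H each → 6
  2 × O: 1 H each → 2
  2 × O: no H
  1 × C: 3 H
  1 × C: 1 H
  1 × N (aromatic): no H
  1 × N (charge +1): no H
  1 × O (charge -1): no H
  Total hydrogens = 12.

12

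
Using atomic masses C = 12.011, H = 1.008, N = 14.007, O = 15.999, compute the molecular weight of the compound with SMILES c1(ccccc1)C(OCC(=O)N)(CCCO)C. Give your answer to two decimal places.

237.30

Molecular formula: C13H19NO3.
M = 13×12.011 + 19×1.008 + 1×14.007 + 3×15.999 = 237.30 g/mol.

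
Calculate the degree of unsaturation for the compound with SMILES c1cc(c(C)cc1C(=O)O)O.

Molecular formula from the SMILES: C8H8O3.
DoU = (2C + 2 + N − H − X)/2 = (2·8 + 2 + 0 − 8 − 0)/2 = 10/2 = 5.
(Structurally: 1 ring(s) + 4 π bond(s) = 5.)

5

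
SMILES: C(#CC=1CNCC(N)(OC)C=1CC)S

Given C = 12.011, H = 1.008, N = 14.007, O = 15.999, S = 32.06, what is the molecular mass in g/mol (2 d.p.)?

Molecular formula: C10H16N2OS.
M = 10×12.011 + 16×1.008 + 2×14.007 + 1×15.999 + 1×32.06 = 212.31 g/mol.

212.31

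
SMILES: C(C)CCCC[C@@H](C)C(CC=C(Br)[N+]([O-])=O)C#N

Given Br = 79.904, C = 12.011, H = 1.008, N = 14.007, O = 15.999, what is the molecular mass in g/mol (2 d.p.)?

Molecular formula: C13H21BrN2O2.
M = 1×79.904 + 13×12.011 + 21×1.008 + 2×14.007 + 2×15.999 = 317.23 g/mol.

317.23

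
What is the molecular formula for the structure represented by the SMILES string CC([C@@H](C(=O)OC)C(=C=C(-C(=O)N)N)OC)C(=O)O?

Heavy atoms from the SMILES: 11 C, 2 N, 6 O.
Implicit hydrogens by atom environment:
  6 × C: no H
  5 × O: no H
  3 × C: 3 H each → 9
  2 × C: 1 H each → 2
  2 × N: 2 H each → 4
  1 × O: 1 H
  Total hydrogens = 16.
Molecular formula: C11H16N2O6

C11H16N2O6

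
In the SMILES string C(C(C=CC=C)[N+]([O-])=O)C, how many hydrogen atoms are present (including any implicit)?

11

Hydrogens are implicit in SMILES; fill each atom to its normal valence:
  4 × C: 1 H each → 4
  2 × C: 2 H each → 4
  1 × C: 3 H
  1 × N (charge +1): no H
  1 × O: no H
  1 × O (charge -1): no H
  Total hydrogens = 11.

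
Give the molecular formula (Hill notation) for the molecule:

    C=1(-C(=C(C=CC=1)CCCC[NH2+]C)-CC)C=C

C15H24N+

Heavy atoms from the SMILES: 15 C, 1 N.
Implicit hydrogens by atom environment:
  6 × C: 2 H each → 12
  3 × C (aromatic): 1 H each → 3
  3 × C (aromatic): no H
  2 × C: 3 H each → 6
  1 × C: 1 H
  1 × N (charge +1): 2 H
  Total hydrogens = 24.
Net charge +1.
Molecular formula: C15H24N+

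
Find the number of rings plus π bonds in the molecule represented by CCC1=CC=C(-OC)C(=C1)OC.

Molecular formula from the SMILES: C10H14O2.
DoU = (2C + 2 + N − H − X)/2 = (2·10 + 2 + 0 − 14 − 0)/2 = 8/2 = 4.
(Structurally: 1 ring(s) + 3 π bond(s) = 4.)

4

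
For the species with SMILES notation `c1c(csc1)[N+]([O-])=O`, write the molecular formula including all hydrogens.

C4H3NO2S

Heavy atoms from the SMILES: 4 C, 1 N, 2 O, 1 S.
Implicit hydrogens by atom environment:
  3 × C (aromatic): 1 H each → 3
  1 × C (aromatic): no H
  1 × N (charge +1): no H
  1 × O: no H
  1 × O (charge -1): no H
  1 × S (aromatic): no H
  Total hydrogens = 3.
Molecular formula: C4H3NO2S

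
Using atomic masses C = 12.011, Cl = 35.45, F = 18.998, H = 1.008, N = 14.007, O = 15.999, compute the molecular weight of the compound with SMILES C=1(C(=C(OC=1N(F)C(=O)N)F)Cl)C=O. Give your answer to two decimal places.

224.55

Molecular formula: C6H3ClF2N2O3.
M = 6×12.011 + 1×35.45 + 2×18.998 + 3×1.008 + 2×14.007 + 3×15.999 = 224.55 g/mol.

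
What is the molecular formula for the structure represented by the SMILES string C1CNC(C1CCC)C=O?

C8H15NO

Heavy atoms from the SMILES: 8 C, 1 N, 1 O.
Implicit hydrogens by atom environment:
  4 × C: 2 H each → 8
  3 × C: 1 H each → 3
  1 × C: 3 H
  1 × N: 1 H
  1 × O: no H
  Total hydrogens = 15.
Molecular formula: C8H15NO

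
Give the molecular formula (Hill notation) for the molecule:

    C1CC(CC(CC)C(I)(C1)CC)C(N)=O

C12H22INO

Heavy atoms from the SMILES: 12 C, 1 I, 1 N, 1 O.
Implicit hydrogens by atom environment:
  6 × C: 2 H each → 12
  2 × C: 3 H each → 6
  2 × C: 1 H each → 2
  2 × C: no H
  1 × I: no H
  1 × N: 2 H
  1 × O: no H
  Total hydrogens = 22.
Molecular formula: C12H22INO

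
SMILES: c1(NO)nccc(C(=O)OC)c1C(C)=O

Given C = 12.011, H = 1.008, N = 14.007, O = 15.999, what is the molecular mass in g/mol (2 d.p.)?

210.19

Molecular formula: C9H10N2O4.
M = 9×12.011 + 10×1.008 + 2×14.007 + 4×15.999 = 210.19 g/mol.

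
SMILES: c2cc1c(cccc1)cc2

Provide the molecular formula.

C10H8

Heavy atoms from the SMILES: 10 C.
Implicit hydrogens by atom environment:
  8 × C (aromatic): 1 H each → 8
  2 × C (aromatic): no H
  Total hydrogens = 8.
Molecular formula: C10H8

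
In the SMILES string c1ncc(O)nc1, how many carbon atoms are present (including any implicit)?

4

The symbol for carbon appears 4 times in the SMILES. Lowercase c denotes aromatic carbon and counts toward C.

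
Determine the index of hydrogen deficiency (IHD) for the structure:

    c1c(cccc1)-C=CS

5

Molecular formula from the SMILES: C8H8S.
DoU = (2C + 2 + N − H − X)/2 = (2·8 + 2 + 0 − 8 − 0)/2 = 10/2 = 5.
(Structurally: 1 ring(s) + 4 π bond(s) = 5.)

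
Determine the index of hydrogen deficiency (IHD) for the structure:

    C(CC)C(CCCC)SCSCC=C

Molecular formula from the SMILES: C12H24S2.
DoU = (2C + 2 + N − H − X)/2 = (2·12 + 2 + 0 − 24 − 0)/2 = 2/2 = 1.
(Structurally: 0 ring(s) + 1 π bond(s) = 1.)

1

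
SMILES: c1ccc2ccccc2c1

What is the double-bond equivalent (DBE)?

Molecular formula from the SMILES: C10H8.
DoU = (2C + 2 + N − H − X)/2 = (2·10 + 2 + 0 − 8 − 0)/2 = 14/2 = 7.
(Structurally: 2 ring(s) + 5 π bond(s) = 7.)

7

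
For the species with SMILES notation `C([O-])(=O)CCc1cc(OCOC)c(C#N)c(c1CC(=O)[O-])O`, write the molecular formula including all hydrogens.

[C14H13NO7]2-

Heavy atoms from the SMILES: 14 C, 1 N, 7 O.
Implicit hydrogens by atom environment:
  5 × C (aromatic): no H
  4 × C: 2 H each → 8
  4 × O: no H
  3 × C: no H
  2 × O (charge -1): no H
  1 × C: 3 H
  1 × C (aromatic): 1 H
  1 × N: no H
  1 × O: 1 H
  Total hydrogens = 13.
Net charge -2.
Molecular formula: [C14H13NO7]2-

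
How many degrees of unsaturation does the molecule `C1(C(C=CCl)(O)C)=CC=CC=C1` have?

Molecular formula from the SMILES: C10H11ClO.
DoU = (2C + 2 + N − H − X)/2 = (2·10 + 2 + 0 − 11 − 1)/2 = 10/2 = 5.
(Structurally: 1 ring(s) + 4 π bond(s) = 5.)

5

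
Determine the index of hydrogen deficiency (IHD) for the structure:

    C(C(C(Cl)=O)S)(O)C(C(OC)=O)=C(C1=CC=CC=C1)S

Molecular formula from the SMILES: C13H13ClO4S2.
DoU = (2C + 2 + N − H − X)/2 = (2·13 + 2 + 0 − 13 − 1)/2 = 14/2 = 7.
(Structurally: 1 ring(s) + 6 π bond(s) = 7.)

7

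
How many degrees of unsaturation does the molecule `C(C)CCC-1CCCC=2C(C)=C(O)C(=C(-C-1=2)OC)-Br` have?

5

Molecular formula from the SMILES: C16H23BrO2.
DoU = (2C + 2 + N − H − X)/2 = (2·16 + 2 + 0 − 23 − 1)/2 = 10/2 = 5.
(Structurally: 2 ring(s) + 3 π bond(s) = 5.)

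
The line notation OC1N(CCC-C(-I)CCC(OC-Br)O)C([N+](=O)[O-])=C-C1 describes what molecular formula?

C12H20BrIN2O5

Heavy atoms from the SMILES: 1 Br, 12 C, 1 I, 2 N, 5 O.
Implicit hydrogens by atom environment:
  7 × C: 2 H each → 14
  4 × C: 1 H each → 4
  2 × O: 1 H each → 2
  2 × O: no H
  1 × Br: no H
  1 × C: no H
  1 × I: no H
  1 × N: no H
  1 × N (charge +1): no H
  1 × O (charge -1): no H
  Total hydrogens = 20.
Molecular formula: C12H20BrIN2O5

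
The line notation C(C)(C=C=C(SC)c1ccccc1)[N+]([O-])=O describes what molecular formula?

Heavy atoms from the SMILES: 12 C, 1 N, 2 O, 1 S.
Implicit hydrogens by atom environment:
  5 × C (aromatic): 1 H each → 5
  2 × C: 3 H each → 6
  2 × C: 1 H each → 2
  2 × C: no H
  1 × C (aromatic): no H
  1 × N (charge +1): no H
  1 × O: no H
  1 × O (charge -1): no H
  1 × S: no H
  Total hydrogens = 13.
Molecular formula: C12H13NO2S

C12H13NO2S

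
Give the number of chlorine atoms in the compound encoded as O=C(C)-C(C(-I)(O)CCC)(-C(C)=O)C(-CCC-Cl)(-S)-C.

1

The symbol for chlorine appears 1 time in the SMILES.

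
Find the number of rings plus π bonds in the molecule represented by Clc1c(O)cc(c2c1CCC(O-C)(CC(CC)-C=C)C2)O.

Molecular formula from the SMILES: C17H23ClO3.
DoU = (2C + 2 + N − H − X)/2 = (2·17 + 2 + 0 − 23 − 1)/2 = 12/2 = 6.
(Structurally: 2 ring(s) + 4 π bond(s) = 6.)

6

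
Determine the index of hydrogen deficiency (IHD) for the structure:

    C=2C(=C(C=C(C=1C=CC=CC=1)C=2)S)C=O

Molecular formula from the SMILES: C13H10OS.
DoU = (2C + 2 + N − H − X)/2 = (2·13 + 2 + 0 − 10 − 0)/2 = 18/2 = 9.
(Structurally: 2 ring(s) + 7 π bond(s) = 9.)

9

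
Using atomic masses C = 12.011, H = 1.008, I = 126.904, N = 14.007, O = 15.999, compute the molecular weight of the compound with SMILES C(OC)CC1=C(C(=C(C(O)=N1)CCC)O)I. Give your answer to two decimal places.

337.16

Molecular formula: C11H16INO3.
M = 11×12.011 + 16×1.008 + 1×126.904 + 1×14.007 + 3×15.999 = 337.16 g/mol.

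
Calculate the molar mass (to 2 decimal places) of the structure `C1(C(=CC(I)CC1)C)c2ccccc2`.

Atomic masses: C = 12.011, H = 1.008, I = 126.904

Molecular formula: C13H15I.
M = 13×12.011 + 15×1.008 + 1×126.904 = 298.17 g/mol.

298.17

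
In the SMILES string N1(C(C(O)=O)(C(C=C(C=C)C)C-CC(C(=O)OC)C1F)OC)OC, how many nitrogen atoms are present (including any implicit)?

The symbol for nitrogen appears 1 time in the SMILES.

1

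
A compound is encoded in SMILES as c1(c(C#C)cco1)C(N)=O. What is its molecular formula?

Heavy atoms from the SMILES: 7 C, 1 N, 2 O.
Implicit hydrogens by atom environment:
  2 × C (aromatic): 1 H each → 2
  2 × C (aromatic): no H
  2 × C: no H
  1 × C: 1 H
  1 × N: 2 H
  1 × O (aromatic): no H
  1 × O: no H
  Total hydrogens = 5.
Molecular formula: C7H5NO2

C7H5NO2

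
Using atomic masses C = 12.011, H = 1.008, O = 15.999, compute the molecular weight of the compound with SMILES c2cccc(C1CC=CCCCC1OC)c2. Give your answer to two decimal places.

Molecular formula: C15H20O.
M = 15×12.011 + 20×1.008 + 1×15.999 = 216.32 g/mol.

216.32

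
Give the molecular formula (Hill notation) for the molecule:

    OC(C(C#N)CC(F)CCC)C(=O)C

Heavy atoms from the SMILES: 10 C, 1 F, 1 N, 2 O.
Implicit hydrogens by atom environment:
  3 × C: 2 H each → 6
  3 × C: 1 H each → 3
  2 × C: 3 H each → 6
  2 × C: no H
  1 × F: no H
  1 × N: no H
  1 × O: 1 H
  1 × O: no H
  Total hydrogens = 16.
Molecular formula: C10H16FNO2

C10H16FNO2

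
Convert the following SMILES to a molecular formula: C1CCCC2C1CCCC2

Heavy atoms from the SMILES: 10 C.
Implicit hydrogens by atom environment:
  8 × C: 2 H each → 16
  2 × C: 1 H each → 2
  Total hydrogens = 18.
Molecular formula: C10H18

C10H18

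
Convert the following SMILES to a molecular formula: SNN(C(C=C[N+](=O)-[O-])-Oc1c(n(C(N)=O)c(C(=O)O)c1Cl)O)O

Heavy atoms from the SMILES: 9 C, 1 Cl, 5 N, 8 O, 1 S.
Implicit hydrogens by atom environment:
  4 × C (aromatic): no H
  4 × O: no H
  3 × C: 1 H each → 3
  3 × O: 1 H each → 3
  2 × C: no H
  1 × Cl: no H
  1 × N: 2 H
  1 × N: 1 H
  1 × N (aromatic): no H
  1 × N: no H
  1 × N (charge +1): no H
  1 × O (charge -1): no H
  1 × S: 1 H
  Total hydrogens = 10.
Molecular formula: C9H10ClN5O8S

C9H10ClN5O8S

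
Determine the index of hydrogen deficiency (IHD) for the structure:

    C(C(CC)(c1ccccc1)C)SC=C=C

6

Molecular formula from the SMILES: C14H18S.
DoU = (2C + 2 + N − H − X)/2 = (2·14 + 2 + 0 − 18 − 0)/2 = 12/2 = 6.
(Structurally: 1 ring(s) + 5 π bond(s) = 6.)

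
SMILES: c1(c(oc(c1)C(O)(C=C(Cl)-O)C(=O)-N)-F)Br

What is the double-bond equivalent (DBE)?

Molecular formula from the SMILES: C8H6BrClFNO4.
DoU = (2C + 2 + N − H − X)/2 = (2·8 + 2 + 1 − 6 − 3)/2 = 10/2 = 5.
(Structurally: 1 ring(s) + 4 π bond(s) = 5.)

5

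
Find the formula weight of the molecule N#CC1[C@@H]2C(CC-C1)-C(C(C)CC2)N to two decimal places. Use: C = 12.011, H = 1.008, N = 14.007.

192.31

Molecular formula: C12H20N2.
M = 12×12.011 + 20×1.008 + 2×14.007 = 192.31 g/mol.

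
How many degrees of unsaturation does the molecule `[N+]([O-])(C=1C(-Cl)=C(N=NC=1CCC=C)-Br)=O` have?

6

Molecular formula from the SMILES: C8H7BrClN3O2.
DoU = (2C + 2 + N − H − X)/2 = (2·8 + 2 + 3 − 7 − 2)/2 = 12/2 = 6.
(Structurally: 1 ring(s) + 5 π bond(s) = 6.)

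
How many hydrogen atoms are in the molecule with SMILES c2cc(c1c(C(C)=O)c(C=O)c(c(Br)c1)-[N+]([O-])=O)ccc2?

Hydrogens are implicit in SMILES; fill each atom to its normal valence:
  6 × C (aromatic): 1 H each → 6
  6 × C (aromatic): no H
  3 × O: no H
  1 × Br: no H
  1 × C: 3 H
  1 × C: 1 H
  1 × C: no H
  1 × N (charge +1): no H
  1 × O (charge -1): no H
  Total hydrogens = 10.

10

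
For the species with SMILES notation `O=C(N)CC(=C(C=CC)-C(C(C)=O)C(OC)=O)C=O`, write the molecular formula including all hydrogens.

C13H17NO5

Heavy atoms from the SMILES: 13 C, 1 N, 5 O.
Implicit hydrogens by atom environment:
  5 × C: no H
  5 × O: no H
  4 × C: 1 H each → 4
  3 × C: 3 H each → 9
  1 × C: 2 H
  1 × N: 2 H
  Total hydrogens = 17.
Molecular formula: C13H17NO5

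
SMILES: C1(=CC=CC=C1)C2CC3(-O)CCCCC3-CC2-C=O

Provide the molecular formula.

C17H22O2

Heavy atoms from the SMILES: 17 C, 2 O.
Implicit hydrogens by atom environment:
  6 × C: 2 H each → 12
  5 × C (aromatic): 1 H each → 5
  4 × C: 1 H each → 4
  1 × C: no H
  1 × C (aromatic): no H
  1 × O: 1 H
  1 × O: no H
  Total hydrogens = 22.
Molecular formula: C17H22O2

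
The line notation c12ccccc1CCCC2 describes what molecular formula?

Heavy atoms from the SMILES: 10 C.
Implicit hydrogens by atom environment:
  4 × C: 2 H each → 8
  4 × C (aromatic): 1 H each → 4
  2 × C (aromatic): no H
  Total hydrogens = 12.
Molecular formula: C10H12

C10H12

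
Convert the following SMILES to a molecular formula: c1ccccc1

Heavy atoms from the SMILES: 6 C.
Implicit hydrogens by atom environment:
  6 × C (aromatic): 1 H each → 6
  Total hydrogens = 6.
Molecular formula: C6H6

C6H6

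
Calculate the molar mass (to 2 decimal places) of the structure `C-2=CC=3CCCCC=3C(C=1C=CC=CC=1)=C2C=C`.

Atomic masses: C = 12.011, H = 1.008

Molecular formula: C18H18.
M = 18×12.011 + 18×1.008 = 234.34 g/mol.

234.34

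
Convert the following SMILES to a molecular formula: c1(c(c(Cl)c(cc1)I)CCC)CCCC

Heavy atoms from the SMILES: 13 C, 1 Cl, 1 I.
Implicit hydrogens by atom environment:
  5 × C: 2 H each → 10
  4 × C (aromatic): no H
  2 × C: 3 H each → 6
  2 × C (aromatic): 1 H each → 2
  1 × Cl: no H
  1 × I: no H
  Total hydrogens = 18.
Molecular formula: C13H18ClI

C13H18ClI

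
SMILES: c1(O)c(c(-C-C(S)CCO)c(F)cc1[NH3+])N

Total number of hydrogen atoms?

16

Hydrogens are implicit in SMILES; fill each atom to its normal valence:
  5 × C (aromatic): no H
  3 × C: 2 H each → 6
  2 × O: 1 H each → 2
  1 × C (aromatic): 1 H
  1 × C: 1 H
  1 × F: no H
  1 × N (charge +1): 3 H
  1 × N: 2 H
  1 × S: 1 H
  Total hydrogens = 16.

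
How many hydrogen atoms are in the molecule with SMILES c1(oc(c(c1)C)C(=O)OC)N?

9

Hydrogens are implicit in SMILES; fill each atom to its normal valence:
  3 × C (aromatic): no H
  2 × C: 3 H each → 6
  2 × O: no H
  1 × C (aromatic): 1 H
  1 × C: no H
  1 × N: 2 H
  1 × O (aromatic): no H
  Total hydrogens = 9.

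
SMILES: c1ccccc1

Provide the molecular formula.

C6H6

Heavy atoms from the SMILES: 6 C.
Implicit hydrogens by atom environment:
  6 × C (aromatic): 1 H each → 6
  Total hydrogens = 6.
Molecular formula: C6H6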